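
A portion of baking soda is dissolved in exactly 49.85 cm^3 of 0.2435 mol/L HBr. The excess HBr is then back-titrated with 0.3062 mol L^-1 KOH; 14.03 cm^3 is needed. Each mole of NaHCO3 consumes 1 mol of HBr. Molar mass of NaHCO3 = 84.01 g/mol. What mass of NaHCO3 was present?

Total n(HBr) added = 0.2435 x 0.04985 = 0.01214 mol.
n(KOH) used = 0.3062 x 0.01403 = 0.004296 mol, which equals the excess n(HBr).
So n(HBr) consumed by the sample = 0.01214 - 0.004296 = 0.007842 mol.
n(NaHCO3) = 0.007842 / 1 = 0.007842 mol.
mass = 0.007842 mol x 84.01 g/mol = 0.659 g.

0.659 g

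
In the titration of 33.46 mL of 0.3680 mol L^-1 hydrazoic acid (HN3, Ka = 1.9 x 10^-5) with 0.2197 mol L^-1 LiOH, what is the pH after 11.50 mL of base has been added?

Initial n(HN3) = 0.3680 x 0.03346 = 0.01231 mol.
n(LiOH) added = 0.2197 x 0.01150 = 0.002527 mol, converting that many moles of HN3 to N3-.
Remaining n(HN3) = 0.009787 mol; n(N3-) = 0.002527 mol.
By Henderson-Hasselbalch, pH = pKa + log([A^-]/[HA]) = 4.72 + log(0.002527/0.009787) = 4.72 + (-0.59) = 4.13.

4.13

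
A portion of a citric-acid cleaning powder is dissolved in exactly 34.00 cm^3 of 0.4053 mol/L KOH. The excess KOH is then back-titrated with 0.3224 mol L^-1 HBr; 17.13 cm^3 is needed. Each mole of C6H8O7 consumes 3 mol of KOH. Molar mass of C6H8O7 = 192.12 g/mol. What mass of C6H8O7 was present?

0.529 g

Total n(KOH) added = 0.4053 x 0.03400 = 0.01378 mol.
n(HBr) used = 0.3224 x 0.01713 = 0.005523 mol, which equals the excess n(KOH).
So n(KOH) consumed by the sample = 0.01378 - 0.005523 = 0.008257 mol.
n(C6H8O7) = 0.008257 / 3 = 0.002752 mol.
mass = 0.002752 mol x 192.12 g/mol = 0.529 g.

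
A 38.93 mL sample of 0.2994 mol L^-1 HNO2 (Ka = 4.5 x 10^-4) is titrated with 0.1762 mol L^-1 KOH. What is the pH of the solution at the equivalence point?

n(HNO2) = 0.2994 x 0.03893 = 0.01166 mol; V(KOH) at equivalence = 0.01166/0.1762 = 0.06615 L.
At equivalence all the acid is converted to NO2-; total volume = 0.03893 + 0.06615 = 0.1051 L, so [NO2-] = 0.01166/0.1051 = 0.1109 M.
Kb = Kw/Ka = 1.0e-14 / 4.5 x 10^-4 = 2.22e-11.
[OH^-] = sqrt(Kb x [NO2-]) = sqrt(2.22e-11 x 0.1109) = 1.57e-6 M.
pOH = 5.80, so pH = 14.00 - 5.80 = 8.20.

8.20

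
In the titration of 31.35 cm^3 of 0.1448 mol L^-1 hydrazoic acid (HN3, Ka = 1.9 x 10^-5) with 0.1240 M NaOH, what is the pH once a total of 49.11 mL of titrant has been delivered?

12.28

n(acid) = 0.1448 x 0.03135 = 0.004539 mol; n(NaOH) added = 0.1240 x 0.04911 = 0.006090 mol.
Base is in excess by 0.006090 - 0.004539 = 0.001550 mol in a total volume of 0.08046 L.
[OH^-] = 0.001550/0.08046 = 0.01927 M, so pOH = 1.72 and pH = 14.00 - 1.72 = 12.28.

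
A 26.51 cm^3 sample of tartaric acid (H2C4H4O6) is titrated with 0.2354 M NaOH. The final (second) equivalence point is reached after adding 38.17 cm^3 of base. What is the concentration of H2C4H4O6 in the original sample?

0.169 M

n(NaOH) = 0.2354 x 0.03817 = 0.008985 mol.
At the final (second) equivalence point, 2 mol OH^- react per mol H2C4H4O6, so n(H2C4H4O6) = 0.008985 / 2 = 0.004493 mol.
[H2C4H4O6] = 0.004493 / 0.02651 L = 0.169 M.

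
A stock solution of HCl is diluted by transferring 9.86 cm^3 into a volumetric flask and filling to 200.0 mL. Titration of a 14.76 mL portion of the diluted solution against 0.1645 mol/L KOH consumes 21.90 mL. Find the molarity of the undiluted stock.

4.95 M

n(KOH) = 0.1645 x 0.02190 = 0.003603 mol.
n(HCl) in the aliquot = 0.003603 mol.
[diluted HCl] = 0.003603 / 0.01476 = 0.2441 M.
Dilution factor = 200.0/9.860 = 20.28, so [stock] = 0.2441 x 20.28 = 4.95 M.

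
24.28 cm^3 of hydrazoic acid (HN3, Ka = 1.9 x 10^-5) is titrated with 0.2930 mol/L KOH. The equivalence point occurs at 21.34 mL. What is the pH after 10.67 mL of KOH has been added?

4.72

10.67 mL is exactly half the equivalence volume (21.34/2), i.e. the half-equivalence point.
There, n(HA) = n(A^-), so pH = pKa = -log(1.9 x 10^-5) = 4.72.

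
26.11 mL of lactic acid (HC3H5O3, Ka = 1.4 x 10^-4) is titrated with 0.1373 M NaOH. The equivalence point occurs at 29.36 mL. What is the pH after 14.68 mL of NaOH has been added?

14.68 mL is exactly half the equivalence volume (29.36/2), i.e. the half-equivalence point.
There, n(HA) = n(A^-), so pH = pKa = -log(1.4 x 10^-4) = 3.85.

3.85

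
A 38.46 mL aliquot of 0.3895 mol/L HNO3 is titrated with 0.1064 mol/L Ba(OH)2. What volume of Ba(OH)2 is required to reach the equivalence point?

n(HNO3) = 0.3895 mol/L x 0.03846 L = 0.01498 mol.
The neutralisation is 2 HNO3 : 1 Ba(OH)2, so n(Ba(OH)2) = 0.01498 x 1/2 = 0.007490 mol.
V(Ba(OH)2) = 0.007490 / 0.1064 = 0.07040 L = 70.4 mL.

70.4 mL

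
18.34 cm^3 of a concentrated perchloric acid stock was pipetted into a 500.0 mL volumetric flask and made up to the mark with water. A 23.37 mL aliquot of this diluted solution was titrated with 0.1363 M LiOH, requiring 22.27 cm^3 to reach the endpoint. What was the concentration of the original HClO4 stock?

3.54 M

n(LiOH) = 0.1363 x 0.02227 = 0.003035 mol.
n(HClO4) in the aliquot = 0.003035 mol.
[diluted HClO4] = 0.003035 / 0.02337 = 0.1299 M.
Dilution factor = 500.0/18.34 = 27.26, so [stock] = 0.1299 x 27.26 = 3.54 M.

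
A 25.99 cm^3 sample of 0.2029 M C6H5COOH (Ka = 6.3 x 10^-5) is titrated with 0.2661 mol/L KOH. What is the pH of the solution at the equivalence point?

n(C6H5COOH) = 0.2029 x 0.02599 = 0.005273 mol; V(KOH) at equivalence = 0.005273/0.2661 = 0.01982 L.
At equivalence all the acid is converted to C6H5COO-; total volume = 0.02599 + 0.01982 = 0.04581 L, so [C6H5COO-] = 0.005273/0.04581 = 0.1151 M.
Kb = Kw/Ka = 1.0e-14 / 6.3 x 10^-5 = 1.59e-10.
[OH^-] = sqrt(Kb x [C6H5COO-]) = sqrt(1.59e-10 x 0.1151) = 4.27e-6 M.
pOH = 5.37, so pH = 14.00 - 5.37 = 8.63.

8.63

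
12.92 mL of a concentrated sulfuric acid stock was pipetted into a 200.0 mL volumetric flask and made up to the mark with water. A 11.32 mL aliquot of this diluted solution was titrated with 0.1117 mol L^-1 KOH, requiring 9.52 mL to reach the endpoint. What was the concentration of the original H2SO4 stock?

0.727 M

n(KOH) = 0.1117 x 0.009520 = 0.001063 mol.
n(H2SO4) in the aliquot = 0.001063 x 1/2 = 0.0005317 mol.
[diluted H2SO4] = 0.0005317 / 0.01132 = 0.04697 M.
Dilution factor = 200.0/12.92 = 15.48, so [stock] = 0.04697 x 15.48 = 0.727 M.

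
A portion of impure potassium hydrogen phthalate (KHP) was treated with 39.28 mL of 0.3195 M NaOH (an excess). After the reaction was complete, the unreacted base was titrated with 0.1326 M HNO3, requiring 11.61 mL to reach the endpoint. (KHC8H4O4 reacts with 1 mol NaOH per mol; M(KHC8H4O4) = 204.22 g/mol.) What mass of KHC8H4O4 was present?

Total n(NaOH) added = 0.3195 x 0.03928 = 0.01255 mol.
n(HNO3) used = 0.1326 x 0.01161 = 0.001539 mol, which equals the excess n(NaOH).
So n(NaOH) consumed by the sample = 0.01255 - 0.001539 = 0.01101 mol.
n(KHC8H4O4) = 0.01101 / 1 = 0.01101 mol.
mass = 0.01101 mol x 204.22 g/mol = 2.25 g.

2.25 g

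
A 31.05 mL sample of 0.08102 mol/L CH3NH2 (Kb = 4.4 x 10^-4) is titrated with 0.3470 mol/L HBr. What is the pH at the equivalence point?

5.91

n(CH3NH2) = 0.08102 x 0.03105 = 0.002516 mol; V(HBr) at equivalence = 0.002516/0.3470 = 0.007250 L.
At equivalence the base is fully converted to CH3NH3+; total volume = 0.03830 L, so [CH3NH3+] = 0.002516/0.03830 = 0.06568 M.
Ka(CH3NH3+) = Kw/Kb = 1.0e-14 / 4.4 x 10^-4 = 2.27e-11.
[H^+] = sqrt(Ka x [CH3NH3+]) = sqrt(2.27e-11 x 0.06568) = 1.22e-6 M.
pH = -log(1.22e-6) = 5.91.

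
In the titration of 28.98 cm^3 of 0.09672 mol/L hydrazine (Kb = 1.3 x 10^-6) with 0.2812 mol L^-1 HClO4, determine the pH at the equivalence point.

n(N2H4) = 0.09672 x 0.02898 = 0.002803 mol; V(HClO4) at equivalence = 0.002803/0.2812 = 0.009968 L.
At equivalence the base is fully converted to N2H5+; total volume = 0.03895 L, so [N2H5+] = 0.002803/0.03895 = 0.07197 M.
Ka(N2H5+) = Kw/Kb = 1.0e-14 / 1.3 x 10^-6 = 7.69e-9.
[H^+] = sqrt(Ka x [N2H5+]) = sqrt(7.69e-9 x 0.07197) = 2.35e-5 M.
pH = -log(2.35e-5) = 4.63.

4.63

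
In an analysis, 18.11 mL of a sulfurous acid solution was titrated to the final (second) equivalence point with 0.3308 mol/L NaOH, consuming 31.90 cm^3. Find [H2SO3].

n(NaOH) = 0.3308 x 0.03190 = 0.01055 mol.
At the final (second) equivalence point, 2 mol OH^- react per mol H2SO3, so n(H2SO3) = 0.01055 / 2 = 0.005276 mol.
[H2SO3] = 0.005276 / 0.01811 L = 0.291 M.

0.291 M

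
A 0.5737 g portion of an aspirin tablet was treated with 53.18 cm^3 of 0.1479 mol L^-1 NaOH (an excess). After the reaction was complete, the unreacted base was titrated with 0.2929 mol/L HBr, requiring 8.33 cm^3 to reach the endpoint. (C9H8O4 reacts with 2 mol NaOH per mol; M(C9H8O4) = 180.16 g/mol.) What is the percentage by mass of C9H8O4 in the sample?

Total n(NaOH) added = 0.1479 x 0.05318 = 0.007865 mol.
n(HBr) used = 0.2929 x 0.008330 = 0.002440 mol, which equals the excess n(NaOH).
So n(NaOH) consumed by the sample = 0.007865 - 0.002440 = 0.005425 mol.
n(C9H8O4) = 0.005425 / 2 = 0.002713 mol.
mass C9H8O4 = 0.002713 x 180.16 = 0.4887 g, so %C9H8O4 = 0.4887/0.5737 x 100 = 85.2%.

85.2%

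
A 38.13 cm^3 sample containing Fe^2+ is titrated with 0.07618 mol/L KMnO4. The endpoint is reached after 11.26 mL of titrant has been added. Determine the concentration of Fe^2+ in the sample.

0.112 M

n(KMnO4) = 0.07618 x 0.01126 = 0.0008578 mol.
From the balanced equation, 1 mol KMnO4 reacts with 5 mol Fe^2+, so n(Fe^2+) = 0.0008578 x 5/1 = 0.004289 mol.
[Fe^2+] = 0.004289 / 0.03813 L = 0.112 M.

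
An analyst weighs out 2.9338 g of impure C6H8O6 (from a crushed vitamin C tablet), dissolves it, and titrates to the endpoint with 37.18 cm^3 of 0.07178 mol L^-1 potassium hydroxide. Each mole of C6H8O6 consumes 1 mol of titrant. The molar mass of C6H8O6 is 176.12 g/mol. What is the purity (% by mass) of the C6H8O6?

n(KOH) = 0.07178 x 0.03718 = 0.002669 mol.
n(C6H8O6) = 0.002669 / 1 = 0.002669 mol.
mass of C6H8O6 = 0.002669 x 176.12 = 0.4700 g.
% purity = 0.4700 / 2.9338 x 100 = 16.0%.

16.0%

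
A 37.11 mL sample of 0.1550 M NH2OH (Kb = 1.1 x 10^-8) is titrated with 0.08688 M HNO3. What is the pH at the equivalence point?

3.65

n(NH2OH) = 0.1550 x 0.03711 = 0.005752 mol; V(HNO3) at equivalence = 0.005752/0.08688 = 0.06621 L.
At equivalence the base is fully converted to NH3OH+; total volume = 0.1033 L, so [NH3OH+] = 0.005752/0.1033 = 0.05567 M.
Ka(NH3OH+) = Kw/Kb = 1.0e-14 / 1.1 x 10^-8 = 9.09e-7.
[H^+] = sqrt(Ka x [NH3OH+]) = sqrt(9.09e-7 x 0.05567) = 0.000225 M.
pH = -log(0.000225) = 3.65.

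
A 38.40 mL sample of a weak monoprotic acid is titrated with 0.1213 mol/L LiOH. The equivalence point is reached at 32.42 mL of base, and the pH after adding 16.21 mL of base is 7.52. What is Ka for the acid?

3.0 x 10^-8

16.21 mL is half of the equivalence volume, so this is the half-equivalence point where [HA] = [A^-].
At half-equivalence pH = pKa, so pKa = 7.52.
Ka = 10^(-7.52) = 3.0 x 10^-8.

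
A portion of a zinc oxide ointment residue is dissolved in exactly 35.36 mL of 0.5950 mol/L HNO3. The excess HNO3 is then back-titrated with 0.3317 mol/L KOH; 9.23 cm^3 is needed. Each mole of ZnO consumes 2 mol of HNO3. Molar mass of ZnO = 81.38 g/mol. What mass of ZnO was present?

Total n(HNO3) added = 0.5950 x 0.03536 = 0.02104 mol.
n(KOH) used = 0.3317 x 0.009230 = 0.003062 mol, which equals the excess n(HNO3).
So n(HNO3) consumed by the sample = 0.02104 - 0.003062 = 0.01798 mol.
n(ZnO) = 0.01798 / 2 = 0.008989 mol.
mass = 0.008989 mol x 81.38 g/mol = 0.732 g.

0.732 g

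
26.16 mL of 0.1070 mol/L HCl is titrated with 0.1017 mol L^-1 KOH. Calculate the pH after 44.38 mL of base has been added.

n(acid) = 0.1070 x 0.02616 = 0.002799 mol; n(KOH) added = 0.1017 x 0.04438 = 0.004513 mol.
Base is in excess by 0.004513 - 0.002799 = 0.001714 mol in a total volume of 0.07054 L.
[OH^-] = 0.001714/0.07054 = 0.02430 M, so pOH = 1.61 and pH = 14.00 - 1.61 = 12.39.

12.39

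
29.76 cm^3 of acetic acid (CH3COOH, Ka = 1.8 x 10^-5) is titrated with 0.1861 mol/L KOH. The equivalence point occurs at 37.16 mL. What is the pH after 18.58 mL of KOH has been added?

4.74

18.58 mL is exactly half the equivalence volume (37.16/2), i.e. the half-equivalence point.
There, n(HA) = n(A^-), so pH = pKa = -log(1.8 x 10^-5) = 4.74.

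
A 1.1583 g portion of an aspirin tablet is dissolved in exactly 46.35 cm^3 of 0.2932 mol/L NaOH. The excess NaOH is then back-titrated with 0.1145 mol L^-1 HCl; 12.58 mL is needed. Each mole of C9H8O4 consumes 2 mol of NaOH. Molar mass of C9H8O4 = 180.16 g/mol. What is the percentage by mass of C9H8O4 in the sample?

94.5%

Total n(NaOH) added = 0.2932 x 0.04635 = 0.01359 mol.
n(HCl) used = 0.1145 x 0.01258 = 0.001440 mol, which equals the excess n(NaOH).
So n(NaOH) consumed by the sample = 0.01359 - 0.001440 = 0.01215 mol.
n(C9H8O4) = 0.01215 / 2 = 0.006075 mol.
mass C9H8O4 = 0.006075 x 180.16 = 1.094 g, so %C9H8O4 = 1.094/1.1583 x 100 = 94.5%.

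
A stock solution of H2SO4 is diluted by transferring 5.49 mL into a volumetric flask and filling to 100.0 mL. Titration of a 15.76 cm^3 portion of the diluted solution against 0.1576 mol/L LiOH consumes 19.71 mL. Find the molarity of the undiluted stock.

1.80 M

n(LiOH) = 0.1576 x 0.01971 = 0.003106 mol.
n(H2SO4) in the aliquot = 0.003106 x 1/2 = 0.001553 mol.
[diluted H2SO4] = 0.001553 / 0.01576 = 0.09855 M.
Dilution factor = 100.0/5.490 = 18.21, so [stock] = 0.09855 x 18.21 = 1.80 M.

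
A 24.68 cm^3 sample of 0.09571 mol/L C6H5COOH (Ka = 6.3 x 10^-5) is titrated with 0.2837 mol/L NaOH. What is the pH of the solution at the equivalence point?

n(C6H5COOH) = 0.09571 x 0.02468 = 0.002362 mol; V(NaOH) at equivalence = 0.002362/0.2837 = 0.008326 L.
At equivalence all the acid is converted to C6H5COO-; total volume = 0.02468 + 0.008326 = 0.03301 L, so [C6H5COO-] = 0.002362/0.03301 = 0.07157 M.
Kb = Kw/Ka = 1.0e-14 / 6.3 x 10^-5 = 1.59e-10.
[OH^-] = sqrt(Kb x [C6H5COO-]) = sqrt(1.59e-10 x 0.07157) = 3.37e-6 M.
pOH = 5.47, so pH = 14.00 - 5.47 = 8.53.

8.53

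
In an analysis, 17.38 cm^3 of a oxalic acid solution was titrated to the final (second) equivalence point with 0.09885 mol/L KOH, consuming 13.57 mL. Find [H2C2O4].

n(KOH) = 0.09885 x 0.01357 = 0.001341 mol.
At the final (second) equivalence point, 2 mol OH^- react per mol H2C2O4, so n(H2C2O4) = 0.001341 / 2 = 0.0006707 mol.
[H2C2O4] = 0.0006707 / 0.01738 L = 0.0386 M.

0.0386 M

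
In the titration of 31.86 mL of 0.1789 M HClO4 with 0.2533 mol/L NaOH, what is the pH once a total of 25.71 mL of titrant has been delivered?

n(acid) = 0.1789 x 0.03186 = 0.005700 mol; n(NaOH) added = 0.2533 x 0.02571 = 0.006512 mol.
Base is in excess by 0.006512 - 0.005700 = 0.0008126 mol in a total volume of 0.05757 L.
[OH^-] = 0.0008126/0.05757 = 0.01411 M, so pOH = 1.85 and pH = 14.00 - 1.85 = 12.15.

12.15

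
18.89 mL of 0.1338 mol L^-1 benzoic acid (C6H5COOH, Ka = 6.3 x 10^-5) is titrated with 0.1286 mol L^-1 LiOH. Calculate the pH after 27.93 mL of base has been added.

12.36

n(acid) = 0.1338 x 0.01889 = 0.002527 mol; n(LiOH) added = 0.1286 x 0.02793 = 0.003592 mol.
Base is in excess by 0.003592 - 0.002527 = 0.001064 mol in a total volume of 0.04682 L.
[OH^-] = 0.001064/0.04682 = 0.02273 M, so pOH = 1.64 and pH = 14.00 - 1.64 = 12.36.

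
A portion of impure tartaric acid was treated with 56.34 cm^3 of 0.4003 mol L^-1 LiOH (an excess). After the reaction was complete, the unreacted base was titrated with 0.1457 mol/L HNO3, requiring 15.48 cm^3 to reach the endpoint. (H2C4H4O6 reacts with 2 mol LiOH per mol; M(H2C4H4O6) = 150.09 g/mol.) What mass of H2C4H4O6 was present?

Total n(LiOH) added = 0.4003 x 0.05634 = 0.02255 mol.
n(HNO3) used = 0.1457 x 0.01548 = 0.002255 mol, which equals the excess n(LiOH).
So n(LiOH) consumed by the sample = 0.02255 - 0.002255 = 0.02030 mol.
n(H2C4H4O6) = 0.02030 / 2 = 0.01015 mol.
mass = 0.01015 mol x 150.09 g/mol = 1.52 g.

1.52 g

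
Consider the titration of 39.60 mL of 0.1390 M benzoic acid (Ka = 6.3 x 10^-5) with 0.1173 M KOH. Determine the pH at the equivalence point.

8.50

n(C6H5COOH) = 0.1390 x 0.03960 = 0.005504 mol; V(KOH) at equivalence = 0.005504/0.1173 = 0.04693 L.
At equivalence all the acid is converted to C6H5COO-; total volume = 0.03960 + 0.04693 = 0.08653 L, so [C6H5COO-] = 0.005504/0.08653 = 0.06362 M.
Kb = Kw/Ka = 1.0e-14 / 6.3 x 10^-5 = 1.59e-10.
[OH^-] = sqrt(Kb x [C6H5COO-]) = sqrt(1.59e-10 x 0.06362) = 3.18e-6 M.
pOH = 5.50, so pH = 14.00 - 5.50 = 8.50.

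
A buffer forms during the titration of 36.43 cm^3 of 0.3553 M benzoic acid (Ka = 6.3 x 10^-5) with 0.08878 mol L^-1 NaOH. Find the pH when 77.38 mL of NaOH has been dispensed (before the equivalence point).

Initial n(C6H5COOH) = 0.3553 x 0.03643 = 0.01294 mol.
n(NaOH) added = 0.08878 x 0.07738 = 0.006870 mol, converting that many moles of C6H5COOH to C6H5COO-.
Remaining n(C6H5COOH) = 0.006074 mol; n(C6H5COO-) = 0.006870 mol.
By Henderson-Hasselbalch, pH = pKa + log([A^-]/[HA]) = 4.20 + log(0.006870/0.006074) = 4.20 + (+0.05) = 4.25.

4.25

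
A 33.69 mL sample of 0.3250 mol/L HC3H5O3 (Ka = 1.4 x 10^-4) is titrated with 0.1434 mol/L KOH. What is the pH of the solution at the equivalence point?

8.43

n(HC3H5O3) = 0.3250 x 0.03369 = 0.01095 mol; V(KOH) at equivalence = 0.01095/0.1434 = 0.07635 L.
At equivalence all the acid is converted to C3H5O3-; total volume = 0.03369 + 0.07635 = 0.1100 L, so [C3H5O3-] = 0.01095/0.1100 = 0.09950 M.
Kb = Kw/Ka = 1.0e-14 / 1.4 x 10^-4 = 7.14e-11.
[OH^-] = sqrt(Kb x [C3H5O3-]) = sqrt(7.14e-11 x 0.09950) = 2.67e-6 M.
pOH = 5.57, so pH = 14.00 - 5.57 = 8.43.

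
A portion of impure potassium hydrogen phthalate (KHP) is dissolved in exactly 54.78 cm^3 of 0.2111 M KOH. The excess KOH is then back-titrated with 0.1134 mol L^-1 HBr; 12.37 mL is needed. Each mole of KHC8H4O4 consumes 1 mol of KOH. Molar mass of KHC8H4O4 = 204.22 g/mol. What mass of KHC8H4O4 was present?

Total n(KOH) added = 0.2111 x 0.05478 = 0.01156 mol.
n(HBr) used = 0.1134 x 0.01237 = 0.001403 mol, which equals the excess n(KOH).
So n(KOH) consumed by the sample = 0.01156 - 0.001403 = 0.01016 mol.
n(KHC8H4O4) = 0.01016 / 1 = 0.01016 mol.
mass = 0.01016 mol x 204.22 g/mol = 2.08 g.

2.08 g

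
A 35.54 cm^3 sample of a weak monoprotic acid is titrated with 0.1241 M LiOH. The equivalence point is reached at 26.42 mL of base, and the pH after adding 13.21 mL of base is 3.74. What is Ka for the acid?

1.8 x 10^-4

13.21 mL is half of the equivalence volume, so this is the half-equivalence point where [HA] = [A^-].
At half-equivalence pH = pKa, so pKa = 3.74.
Ka = 10^(-3.74) = 1.8 x 10^-4.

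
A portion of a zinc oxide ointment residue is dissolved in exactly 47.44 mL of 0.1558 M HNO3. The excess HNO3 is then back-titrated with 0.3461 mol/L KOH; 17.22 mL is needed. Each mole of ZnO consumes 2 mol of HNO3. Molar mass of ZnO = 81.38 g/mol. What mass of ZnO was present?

Total n(HNO3) added = 0.1558 x 0.04744 = 0.007391 mol.
n(KOH) used = 0.3461 x 0.01722 = 0.005960 mol, which equals the excess n(HNO3).
So n(HNO3) consumed by the sample = 0.007391 - 0.005960 = 0.001431 mol.
n(ZnO) = 0.001431 / 2 = 0.0007157 mol.
mass = 0.0007157 mol x 81.38 g/mol = 0.0582 g.

0.0582 g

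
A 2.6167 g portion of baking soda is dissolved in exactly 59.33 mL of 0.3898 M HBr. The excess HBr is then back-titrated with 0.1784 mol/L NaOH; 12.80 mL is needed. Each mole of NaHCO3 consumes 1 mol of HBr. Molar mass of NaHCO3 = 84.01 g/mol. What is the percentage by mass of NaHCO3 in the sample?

Total n(HBr) added = 0.3898 x 0.05933 = 0.02313 mol.
n(NaOH) used = 0.1784 x 0.01280 = 0.002284 mol, which equals the excess n(HBr).
So n(HBr) consumed by the sample = 0.02313 - 0.002284 = 0.02084 mol.
n(NaHCO3) = 0.02084 / 1 = 0.02084 mol.
mass NaHCO3 = 0.02084 x 84.01 = 1.751 g, so %NaHCO3 = 1.751/2.6167 x 100 = 66.9%.

66.9%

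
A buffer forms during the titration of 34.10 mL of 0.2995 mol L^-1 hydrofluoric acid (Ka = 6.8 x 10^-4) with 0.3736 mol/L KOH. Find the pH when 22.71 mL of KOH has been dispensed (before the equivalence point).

3.86

Initial n(HF) = 0.2995 x 0.03410 = 0.01021 mol.
n(KOH) added = 0.3736 x 0.02271 = 0.008484 mol, converting that many moles of HF to F-.
Remaining n(HF) = 0.001728 mol; n(F-) = 0.008484 mol.
By Henderson-Hasselbalch, pH = pKa + log([A^-]/[HA]) = 3.17 + log(0.008484/0.001728) = 3.17 + (+0.69) = 3.86.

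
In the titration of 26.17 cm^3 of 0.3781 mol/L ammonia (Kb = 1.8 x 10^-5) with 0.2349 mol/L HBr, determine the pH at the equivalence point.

n(NH3) = 0.3781 x 0.02617 = 0.009895 mol; V(HBr) at equivalence = 0.009895/0.2349 = 0.04212 L.
At equivalence the base is fully converted to NH4+; total volume = 0.06829 L, so [NH4+] = 0.009895/0.06829 = 0.1449 M.
Ka(NH4+) = Kw/Kb = 1.0e-14 / 1.8 x 10^-5 = 5.56e-10.
[H^+] = sqrt(Ka x [NH4+]) = sqrt(5.56e-10 x 0.1449) = 8.97e-6 M.
pH = -log(8.97e-6) = 5.05.

5.05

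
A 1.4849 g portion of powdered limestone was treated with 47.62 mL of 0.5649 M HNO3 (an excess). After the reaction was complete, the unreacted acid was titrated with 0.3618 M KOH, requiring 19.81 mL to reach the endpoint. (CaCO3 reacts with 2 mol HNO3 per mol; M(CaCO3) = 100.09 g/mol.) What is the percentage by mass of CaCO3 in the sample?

66.5%

Total n(HNO3) added = 0.5649 x 0.04762 = 0.02690 mol.
n(KOH) used = 0.3618 x 0.01981 = 0.007167 mol, which equals the excess n(HNO3).
So n(HNO3) consumed by the sample = 0.02690 - 0.007167 = 0.01973 mol.
n(CaCO3) = 0.01973 / 2 = 0.009867 mol.
mass CaCO3 = 0.009867 x 100.09 = 0.9876 g, so %CaCO3 = 0.9876/1.4849 x 100 = 66.5%.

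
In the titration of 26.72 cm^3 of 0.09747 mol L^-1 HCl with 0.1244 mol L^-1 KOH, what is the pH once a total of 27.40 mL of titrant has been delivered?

n(acid) = 0.09747 x 0.02672 = 0.002604 mol; n(KOH) added = 0.1244 x 0.02740 = 0.003409 mol.
Base is in excess by 0.003409 - 0.002604 = 0.0008042 mol in a total volume of 0.05412 L.
[OH^-] = 0.0008042/0.05412 = 0.01486 M, so pOH = 1.83 and pH = 14.00 - 1.83 = 12.17.

12.17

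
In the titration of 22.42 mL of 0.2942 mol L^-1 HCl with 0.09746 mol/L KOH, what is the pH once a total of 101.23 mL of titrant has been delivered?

n(acid) = 0.2942 x 0.02242 = 0.006596 mol; n(KOH) added = 0.09746 x 0.1012 = 0.009866 mol.
Base is in excess by 0.009866 - 0.006596 = 0.003270 mol in a total volume of 0.1237 L.
[OH^-] = 0.003270/0.1237 = 0.02644 M, so pOH = 1.58 and pH = 14.00 - 1.58 = 12.42.

12.42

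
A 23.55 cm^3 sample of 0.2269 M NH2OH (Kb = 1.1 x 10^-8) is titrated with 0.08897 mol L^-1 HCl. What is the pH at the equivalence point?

3.62

n(NH2OH) = 0.2269 x 0.02355 = 0.005343 mol; V(HCl) at equivalence = 0.005343/0.08897 = 0.06006 L.
At equivalence the base is fully converted to NH3OH+; total volume = 0.08361 L, so [NH3OH+] = 0.005343/0.08361 = 0.06391 M.
Ka(NH3OH+) = Kw/Kb = 1.0e-14 / 1.1 x 10^-8 = 9.09e-7.
[H^+] = sqrt(Ka x [NH3OH+]) = sqrt(9.09e-7 x 0.06391) = 0.000241 M.
pH = -log(0.000241) = 3.62.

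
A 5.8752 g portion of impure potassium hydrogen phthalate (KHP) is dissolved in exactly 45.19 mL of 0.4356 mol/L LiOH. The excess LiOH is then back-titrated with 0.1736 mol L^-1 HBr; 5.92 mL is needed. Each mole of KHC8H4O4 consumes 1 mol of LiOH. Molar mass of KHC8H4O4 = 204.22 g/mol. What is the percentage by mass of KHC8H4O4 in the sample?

Total n(LiOH) added = 0.4356 x 0.04519 = 0.01968 mol.
n(HBr) used = 0.1736 x 0.005920 = 0.001028 mol, which equals the excess n(LiOH).
So n(LiOH) consumed by the sample = 0.01968 - 0.001028 = 0.01866 mol.
n(KHC8H4O4) = 0.01866 / 1 = 0.01866 mol.
mass KHC8H4O4 = 0.01866 x 204.22 = 3.810 g, so %KHC8H4O4 = 3.810/5.8752 x 100 = 64.9%.

64.9%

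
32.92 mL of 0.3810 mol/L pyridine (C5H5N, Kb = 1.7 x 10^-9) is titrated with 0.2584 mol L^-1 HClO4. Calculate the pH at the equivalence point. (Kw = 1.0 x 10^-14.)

n(C5H5N) = 0.3810 x 0.03292 = 0.01254 mol; V(HClO4) at equivalence = 0.01254/0.2584 = 0.04854 L.
At equivalence the base is fully converted to C5H5NH+; total volume = 0.08146 L, so [C5H5NH+] = 0.01254/0.08146 = 0.1540 M.
Ka(C5H5NH+) = Kw/Kb = 1.0e-14 / 1.7 x 10^-9 = 5.88e-6.
[H^+] = sqrt(Ka x [C5H5NH+]) = sqrt(5.88e-6 x 0.1540) = 0.000952 M.
pH = -log(0.000952) = 3.02.

3.02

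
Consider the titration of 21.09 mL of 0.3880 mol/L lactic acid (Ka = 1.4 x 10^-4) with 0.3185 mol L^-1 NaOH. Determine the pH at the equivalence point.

8.55

n(HC3H5O3) = 0.3880 x 0.02109 = 0.008183 mol; V(NaOH) at equivalence = 0.008183/0.3185 = 0.02569 L.
At equivalence all the acid is converted to C3H5O3-; total volume = 0.02109 + 0.02569 = 0.04678 L, so [C3H5O3-] = 0.008183/0.04678 = 0.1749 M.
Kb = Kw/Ka = 1.0e-14 / 1.4 x 10^-4 = 7.14e-11.
[OH^-] = sqrt(Kb x [C3H5O3-]) = sqrt(7.14e-11 x 0.1749) = 3.53e-6 M.
pOH = 5.45, so pH = 14.00 - 5.45 = 8.55.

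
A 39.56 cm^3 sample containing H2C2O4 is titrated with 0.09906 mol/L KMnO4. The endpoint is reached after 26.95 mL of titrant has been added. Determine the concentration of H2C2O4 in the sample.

n(KMnO4) = 0.09906 x 0.02695 = 0.002670 mol.
From the balanced equation, 2 mol KMnO4 reacts with 5 mol H2C2O4, so n(H2C2O4) = 0.002670 x 5/2 = 0.006674 mol.
[H2C2O4] = 0.006674 / 0.03956 L = 0.169 M.

0.169 M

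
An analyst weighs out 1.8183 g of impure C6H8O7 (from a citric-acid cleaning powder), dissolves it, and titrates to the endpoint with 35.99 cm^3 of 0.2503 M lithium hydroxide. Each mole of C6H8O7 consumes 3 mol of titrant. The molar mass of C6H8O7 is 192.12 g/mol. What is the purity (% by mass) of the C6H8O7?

31.7%

n(LiOH) = 0.2503 x 0.03599 = 0.009008 mol.
n(C6H8O7) = 0.009008 / 3 = 0.003003 mol.
mass of C6H8O7 = 0.003003 x 192.12 = 0.5769 g.
% purity = 0.5769 / 1.8183 x 100 = 31.7%.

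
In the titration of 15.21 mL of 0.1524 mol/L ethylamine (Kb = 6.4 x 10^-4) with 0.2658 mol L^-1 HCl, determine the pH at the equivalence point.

5.91

n(C2H5NH2) = 0.1524 x 0.01521 = 0.002318 mol; V(HCl) at equivalence = 0.002318/0.2658 = 0.008721 L.
At equivalence the base is fully converted to C2H5NH3+; total volume = 0.02393 L, so [C2H5NH3+] = 0.002318/0.02393 = 0.09686 M.
Ka(C2H5NH3+) = Kw/Kb = 1.0e-14 / 6.4 x 10^-4 = 1.56e-11.
[H^+] = sqrt(Ka x [C2H5NH3+]) = sqrt(1.56e-11 x 0.09686) = 1.23e-6 M.
pH = -log(1.23e-6) = 5.91.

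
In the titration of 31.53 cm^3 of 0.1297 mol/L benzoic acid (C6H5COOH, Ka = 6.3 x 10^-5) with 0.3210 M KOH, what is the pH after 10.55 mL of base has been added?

Initial n(C6H5COOH) = 0.1297 x 0.03153 = 0.004089 mol.
n(KOH) added = 0.3210 x 0.01055 = 0.003387 mol, converting that many moles of C6H5COOH to C6H5COO-.
Remaining n(C6H5COOH) = 0.0007029 mol; n(C6H5COO-) = 0.003387 mol.
By Henderson-Hasselbalch, pH = pKa + log([A^-]/[HA]) = 4.20 + log(0.003387/0.0007029) = 4.20 + (+0.68) = 4.88.

4.88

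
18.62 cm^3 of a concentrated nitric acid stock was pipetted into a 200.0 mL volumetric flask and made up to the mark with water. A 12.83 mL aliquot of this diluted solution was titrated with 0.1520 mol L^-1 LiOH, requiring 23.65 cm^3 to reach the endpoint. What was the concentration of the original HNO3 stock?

3.01 M

n(LiOH) = 0.1520 x 0.02365 = 0.003595 mol.
n(HNO3) in the aliquot = 0.003595 mol.
[diluted HNO3] = 0.003595 / 0.01283 = 0.2802 M.
Dilution factor = 200.0/18.62 = 10.74, so [stock] = 0.2802 x 10.74 = 3.01 M.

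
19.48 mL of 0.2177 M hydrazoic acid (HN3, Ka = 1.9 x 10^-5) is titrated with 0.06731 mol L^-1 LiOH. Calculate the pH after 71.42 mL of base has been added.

n(acid) = 0.2177 x 0.01948 = 0.004241 mol; n(LiOH) added = 0.06731 x 0.07142 = 0.004807 mol.
Base is in excess by 0.004807 - 0.004241 = 0.0005665 mol in a total volume of 0.09090 L.
[OH^-] = 0.0005665/0.09090 = 0.006232 M, so pOH = 2.21 and pH = 14.00 - 2.21 = 11.79.

11.79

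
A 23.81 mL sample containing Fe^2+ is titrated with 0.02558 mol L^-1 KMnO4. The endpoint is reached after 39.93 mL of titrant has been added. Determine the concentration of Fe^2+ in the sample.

0.214 M

n(KMnO4) = 0.02558 x 0.03993 = 0.001021 mol.
From the balanced equation, 1 mol KMnO4 reacts with 5 mol Fe^2+, so n(Fe^2+) = 0.001021 x 5/1 = 0.005107 mol.
[Fe^2+] = 0.005107 / 0.02381 L = 0.214 M.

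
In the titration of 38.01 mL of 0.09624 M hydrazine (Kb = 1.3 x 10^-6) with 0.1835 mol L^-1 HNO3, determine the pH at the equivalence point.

n(N2H4) = 0.09624 x 0.03801 = 0.003658 mol; V(HNO3) at equivalence = 0.003658/0.1835 = 0.01994 L.
At equivalence the base is fully converted to N2H5+; total volume = 0.05795 L, so [N2H5+] = 0.003658/0.05795 = 0.06313 M.
Ka(N2H5+) = Kw/Kb = 1.0e-14 / 1.3 x 10^-6 = 7.69e-9.
[H^+] = sqrt(Ka x [N2H5+]) = sqrt(7.69e-9 x 0.06313) = 2.20e-5 M.
pH = -log(2.20e-5) = 4.66.

4.66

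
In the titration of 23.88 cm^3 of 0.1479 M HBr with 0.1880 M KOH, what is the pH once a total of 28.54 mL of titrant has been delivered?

12.54

n(acid) = 0.1479 x 0.02388 = 0.003532 mol; n(KOH) added = 0.1880 x 0.02854 = 0.005366 mol.
Base is in excess by 0.005366 - 0.003532 = 0.001834 mol in a total volume of 0.05242 L.
[OH^-] = 0.001834/0.05242 = 0.03498 M, so pOH = 1.46 and pH = 14.00 - 1.46 = 12.54.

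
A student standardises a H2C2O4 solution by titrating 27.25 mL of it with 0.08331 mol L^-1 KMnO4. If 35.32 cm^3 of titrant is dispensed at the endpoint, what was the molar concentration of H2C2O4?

n(KMnO4) = 0.08331 x 0.03532 = 0.002943 mol.
From the balanced equation, 2 mol KMnO4 reacts with 5 mol H2C2O4, so n(H2C2O4) = 0.002943 x 5/2 = 0.007356 mol.
[H2C2O4] = 0.007356 / 0.02725 L = 0.270 M.

0.270 M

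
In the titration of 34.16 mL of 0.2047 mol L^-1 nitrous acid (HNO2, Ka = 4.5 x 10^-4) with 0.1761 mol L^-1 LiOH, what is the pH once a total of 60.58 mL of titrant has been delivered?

n(acid) = 0.2047 x 0.03416 = 0.006993 mol; n(LiOH) added = 0.1761 x 0.06058 = 0.01067 mol.
Base is in excess by 0.01067 - 0.006993 = 0.003676 mol in a total volume of 0.09474 L.
[OH^-] = 0.003676/0.09474 = 0.03880 M, so pOH = 1.41 and pH = 14.00 - 1.41 = 12.59.

12.59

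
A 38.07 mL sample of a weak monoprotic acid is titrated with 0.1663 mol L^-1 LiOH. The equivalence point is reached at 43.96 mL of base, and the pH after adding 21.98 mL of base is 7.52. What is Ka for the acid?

3.0 x 10^-8

21.98 mL is half of the equivalence volume, so this is the half-equivalence point where [HA] = [A^-].
At half-equivalence pH = pKa, so pKa = 7.52.
Ka = 10^(-7.52) = 3.0 x 10^-8.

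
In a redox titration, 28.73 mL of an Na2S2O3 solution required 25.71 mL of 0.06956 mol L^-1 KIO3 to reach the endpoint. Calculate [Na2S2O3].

0.373 M

n(KIO3) = 0.06956 x 0.02571 = 0.001788 mol.
From the balanced equation, 1 mol KIO3 reacts with 6 mol Na2S2O3, so n(Na2S2O3) = 0.001788 x 6/1 = 0.01073 mol.
[Na2S2O3] = 0.01073 / 0.02873 L = 0.373 M.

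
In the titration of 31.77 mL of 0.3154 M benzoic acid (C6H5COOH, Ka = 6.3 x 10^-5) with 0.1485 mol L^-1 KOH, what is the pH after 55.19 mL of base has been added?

4.85

Initial n(C6H5COOH) = 0.3154 x 0.03177 = 0.01002 mol.
n(KOH) added = 0.1485 x 0.05519 = 0.008196 mol, converting that many moles of C6H5COOH to C6H5COO-.
Remaining n(C6H5COOH) = 0.001825 mol; n(C6H5COO-) = 0.008196 mol.
By Henderson-Hasselbalch, pH = pKa + log([A^-]/[HA]) = 4.20 + log(0.008196/0.001825) = 4.20 + (+0.65) = 4.85.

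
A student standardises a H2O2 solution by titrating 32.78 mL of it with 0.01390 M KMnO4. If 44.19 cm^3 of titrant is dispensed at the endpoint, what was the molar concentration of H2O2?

n(KMnO4) = 0.01390 x 0.04419 = 0.0006142 mol.
From the balanced equation, 2 mol KMnO4 reacts with 5 mol H2O2, so n(H2O2) = 0.0006142 x 5/2 = 0.001536 mol.
[H2O2] = 0.001536 / 0.03278 L = 0.0468 M.

0.0468 M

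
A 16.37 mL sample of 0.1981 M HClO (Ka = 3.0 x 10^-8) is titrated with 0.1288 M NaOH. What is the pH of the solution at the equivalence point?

10.21

n(HClO) = 0.1981 x 0.01637 = 0.003243 mol; V(NaOH) at equivalence = 0.003243/0.1288 = 0.02518 L.
At equivalence all the acid is converted to ClO-; total volume = 0.01637 + 0.02518 = 0.04155 L, so [ClO-] = 0.003243/0.04155 = 0.07805 M.
Kb = Kw/Ka = 1.0e-14 / 3.0 x 10^-8 = 3.33e-7.
[OH^-] = sqrt(Kb x [ClO-]) = sqrt(3.33e-7 x 0.07805) = 0.000161 M.
pOH = 3.79, so pH = 14.00 - 3.79 = 10.21.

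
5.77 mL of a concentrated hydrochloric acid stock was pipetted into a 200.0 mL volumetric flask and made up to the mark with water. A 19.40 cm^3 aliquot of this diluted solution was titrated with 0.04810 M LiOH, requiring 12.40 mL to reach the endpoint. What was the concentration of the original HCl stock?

n(LiOH) = 0.04810 x 0.01240 = 0.0005964 mol.
n(HCl) in the aliquot = 0.0005964 mol.
[diluted HCl] = 0.0005964 / 0.01940 = 0.03074 M.
Dilution factor = 200.0/5.770 = 34.66, so [stock] = 0.03074 x 34.66 = 1.07 M.

1.07 M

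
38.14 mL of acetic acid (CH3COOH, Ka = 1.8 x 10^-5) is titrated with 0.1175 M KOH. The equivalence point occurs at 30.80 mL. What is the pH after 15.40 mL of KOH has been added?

15.40 mL is exactly half the equivalence volume (30.80/2), i.e. the half-equivalence point.
There, n(HA) = n(A^-), so pH = pKa = -log(1.8 x 10^-5) = 4.74.

4.74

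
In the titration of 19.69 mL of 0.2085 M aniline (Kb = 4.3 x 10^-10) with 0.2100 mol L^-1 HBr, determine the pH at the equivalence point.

2.81

n(C6H5NH2) = 0.2085 x 0.01969 = 0.004105 mol; V(HBr) at equivalence = 0.004105/0.2100 = 0.01955 L.
At equivalence the base is fully converted to C6H5NH3+; total volume = 0.03924 L, so [C6H5NH3+] = 0.004105/0.03924 = 0.1046 M.
Ka(C6H5NH3+) = Kw/Kb = 1.0e-14 / 4.3 x 10^-10 = 2.33e-5.
[H^+] = sqrt(Ka x [C6H5NH3+]) = sqrt(2.33e-5 x 0.1046) = 0.00156 M.
pH = -log(0.00156) = 2.81.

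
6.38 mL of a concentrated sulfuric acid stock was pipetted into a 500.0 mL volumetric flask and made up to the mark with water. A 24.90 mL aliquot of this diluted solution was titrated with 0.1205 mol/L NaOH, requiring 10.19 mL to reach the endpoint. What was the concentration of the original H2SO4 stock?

1.93 M

n(NaOH) = 0.1205 x 0.01019 = 0.001228 mol.
n(H2SO4) in the aliquot = 0.001228 x 1/2 = 0.0006139 mol.
[diluted H2SO4] = 0.0006139 / 0.02490 = 0.02466 M.
Dilution factor = 500.0/6.380 = 78.37, so [stock] = 0.02466 x 78.37 = 1.93 M.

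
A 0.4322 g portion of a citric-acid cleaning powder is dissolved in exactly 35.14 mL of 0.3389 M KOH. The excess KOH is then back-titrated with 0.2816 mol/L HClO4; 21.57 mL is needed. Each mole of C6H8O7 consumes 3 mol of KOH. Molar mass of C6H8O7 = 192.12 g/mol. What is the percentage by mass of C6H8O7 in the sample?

Total n(KOH) added = 0.3389 x 0.03514 = 0.01191 mol.
n(HClO4) used = 0.2816 x 0.02157 = 0.006074 mol, which equals the excess n(KOH).
So n(KOH) consumed by the sample = 0.01191 - 0.006074 = 0.005835 mol.
n(C6H8O7) = 0.005835 / 3 = 0.001945 mol.
mass C6H8O7 = 0.001945 x 192.12 = 0.3737 g, so %C6H8O7 = 0.3737/0.4322 x 100 = 86.5%.

86.5%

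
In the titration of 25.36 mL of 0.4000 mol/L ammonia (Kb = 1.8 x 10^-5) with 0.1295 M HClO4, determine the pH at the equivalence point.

5.13

n(NH3) = 0.4000 x 0.02536 = 0.01014 mol; V(HClO4) at equivalence = 0.01014/0.1295 = 0.07833 L.
At equivalence the base is fully converted to NH4+; total volume = 0.1037 L, so [NH4+] = 0.01014/0.1037 = 0.09783 M.
Ka(NH4+) = Kw/Kb = 1.0e-14 / 1.8 x 10^-5 = 5.56e-10.
[H^+] = sqrt(Ka x [NH4+]) = sqrt(5.56e-10 x 0.09783) = 7.37e-6 M.
pH = -log(7.37e-6) = 5.13.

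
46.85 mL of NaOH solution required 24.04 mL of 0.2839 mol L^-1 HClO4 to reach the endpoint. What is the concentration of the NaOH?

0.146 M

n(HClO4) delivered = 0.2839 x 0.02404 = 0.006825 mol.
For a 1:1 reaction, n(NaOH) = 0.006825 mol.
[NaOH] = 0.006825 mol / 0.04685 L = 0.146 M.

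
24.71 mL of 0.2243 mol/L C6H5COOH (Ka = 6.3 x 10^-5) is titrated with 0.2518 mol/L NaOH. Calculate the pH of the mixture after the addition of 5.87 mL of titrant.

Initial n(C6H5COOH) = 0.2243 x 0.02471 = 0.005542 mol.
n(NaOH) added = 0.2518 x 0.005870 = 0.001478 mol, converting that many moles of C6H5COOH to C6H5COO-.
Remaining n(C6H5COOH) = 0.004064 mol; n(C6H5COO-) = 0.001478 mol.
By Henderson-Hasselbalch, pH = pKa + log([A^-]/[HA]) = 4.20 + log(0.001478/0.004064) = 4.20 + (-0.44) = 3.76.

3.76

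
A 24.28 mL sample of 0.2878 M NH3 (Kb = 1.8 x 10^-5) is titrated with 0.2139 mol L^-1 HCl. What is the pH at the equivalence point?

5.08

n(NH3) = 0.2878 x 0.02428 = 0.006988 mol; V(HCl) at equivalence = 0.006988/0.2139 = 0.03267 L.
At equivalence the base is fully converted to NH4+; total volume = 0.05695 L, so [NH4+] = 0.006988/0.05695 = 0.1227 M.
Ka(NH4+) = Kw/Kb = 1.0e-14 / 1.8 x 10^-5 = 5.56e-10.
[H^+] = sqrt(Ka x [NH4+]) = sqrt(5.56e-10 x 0.1227) = 8.26e-6 M.
pH = -log(8.26e-6) = 5.08.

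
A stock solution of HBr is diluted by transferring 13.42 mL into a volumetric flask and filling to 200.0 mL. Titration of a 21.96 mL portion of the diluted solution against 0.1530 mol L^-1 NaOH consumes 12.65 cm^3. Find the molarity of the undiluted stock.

n(NaOH) = 0.1530 x 0.01265 = 0.001935 mol.
n(HBr) in the aliquot = 0.001935 mol.
[diluted HBr] = 0.001935 / 0.02196 = 0.08814 M.
Dilution factor = 200.0/13.42 = 14.90, so [stock] = 0.08814 x 14.90 = 1.31 M.

1.31 M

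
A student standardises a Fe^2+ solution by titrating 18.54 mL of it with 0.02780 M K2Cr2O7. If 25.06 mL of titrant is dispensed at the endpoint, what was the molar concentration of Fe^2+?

0.225 M

n(K2Cr2O7) = 0.02780 x 0.02506 = 0.0006967 mol.
From the balanced equation, 1 mol K2Cr2O7 reacts with 6 mol Fe^2+, so n(Fe^2+) = 0.0006967 x 6/1 = 0.004180 mol.
[Fe^2+] = 0.004180 / 0.01854 L = 0.225 M.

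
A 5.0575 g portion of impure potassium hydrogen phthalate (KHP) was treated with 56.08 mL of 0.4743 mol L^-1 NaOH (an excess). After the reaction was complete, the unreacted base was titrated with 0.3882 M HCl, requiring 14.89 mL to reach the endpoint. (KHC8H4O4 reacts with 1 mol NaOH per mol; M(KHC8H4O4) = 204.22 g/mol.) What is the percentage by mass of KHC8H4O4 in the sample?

Total n(NaOH) added = 0.4743 x 0.05608 = 0.02660 mol.
n(HCl) used = 0.3882 x 0.01489 = 0.005780 mol, which equals the excess n(NaOH).
So n(NaOH) consumed by the sample = 0.02660 - 0.005780 = 0.02082 mol.
n(KHC8H4O4) = 0.02082 / 1 = 0.02082 mol.
mass KHC8H4O4 = 0.02082 x 204.22 = 4.252 g, so %KHC8H4O4 = 4.252/5.0575 x 100 = 84.1%.

84.1%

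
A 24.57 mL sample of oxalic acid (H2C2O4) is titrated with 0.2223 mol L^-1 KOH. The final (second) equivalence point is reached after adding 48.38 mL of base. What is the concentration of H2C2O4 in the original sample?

0.219 M

n(KOH) = 0.2223 x 0.04838 = 0.01075 mol.
At the final (second) equivalence point, 2 mol OH^- react per mol H2C2O4, so n(H2C2O4) = 0.01075 / 2 = 0.005377 mol.
[H2C2O4] = 0.005377 / 0.02457 L = 0.219 M.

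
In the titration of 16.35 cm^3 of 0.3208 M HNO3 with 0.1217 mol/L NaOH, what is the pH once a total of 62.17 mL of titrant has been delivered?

n(acid) = 0.3208 x 0.01635 = 0.005245 mol; n(NaOH) added = 0.1217 x 0.06217 = 0.007566 mol.
Base is in excess by 0.007566 - 0.005245 = 0.002321 mol in a total volume of 0.07852 L.
[OH^-] = 0.002321/0.07852 = 0.02956 M, so pOH = 1.53 and pH = 14.00 - 1.53 = 12.47.

12.47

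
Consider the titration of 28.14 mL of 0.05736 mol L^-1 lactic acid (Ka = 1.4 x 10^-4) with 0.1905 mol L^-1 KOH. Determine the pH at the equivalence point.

8.25

n(HC3H5O3) = 0.05736 x 0.02814 = 0.001614 mol; V(KOH) at equivalence = 0.001614/0.1905 = 0.008473 L.
At equivalence all the acid is converted to C3H5O3-; total volume = 0.02814 + 0.008473 = 0.03661 L, so [C3H5O3-] = 0.001614/0.03661 = 0.04409 M.
Kb = Kw/Ka = 1.0e-14 / 1.4 x 10^-4 = 7.14e-11.
[OH^-] = sqrt(Kb x [C3H5O3-]) = sqrt(7.14e-11 x 0.04409) = 1.77e-6 M.
pOH = 5.75, so pH = 14.00 - 5.75 = 8.25.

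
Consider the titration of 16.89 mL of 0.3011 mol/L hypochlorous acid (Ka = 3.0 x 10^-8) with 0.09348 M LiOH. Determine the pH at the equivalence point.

n(HClO) = 0.3011 x 0.01689 = 0.005086 mol; V(LiOH) at equivalence = 0.005086/0.09348 = 0.05440 L.
At equivalence all the acid is converted to ClO-; total volume = 0.01689 + 0.05440 = 0.07129 L, so [ClO-] = 0.005086/0.07129 = 0.07133 M.
Kb = Kw/Ka = 1.0e-14 / 3.0 x 10^-8 = 3.33e-7.
[OH^-] = sqrt(Kb x [ClO-]) = sqrt(3.33e-7 x 0.07133) = 0.000154 M.
pOH = 3.81, so pH = 14.00 - 3.81 = 10.19.

10.19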